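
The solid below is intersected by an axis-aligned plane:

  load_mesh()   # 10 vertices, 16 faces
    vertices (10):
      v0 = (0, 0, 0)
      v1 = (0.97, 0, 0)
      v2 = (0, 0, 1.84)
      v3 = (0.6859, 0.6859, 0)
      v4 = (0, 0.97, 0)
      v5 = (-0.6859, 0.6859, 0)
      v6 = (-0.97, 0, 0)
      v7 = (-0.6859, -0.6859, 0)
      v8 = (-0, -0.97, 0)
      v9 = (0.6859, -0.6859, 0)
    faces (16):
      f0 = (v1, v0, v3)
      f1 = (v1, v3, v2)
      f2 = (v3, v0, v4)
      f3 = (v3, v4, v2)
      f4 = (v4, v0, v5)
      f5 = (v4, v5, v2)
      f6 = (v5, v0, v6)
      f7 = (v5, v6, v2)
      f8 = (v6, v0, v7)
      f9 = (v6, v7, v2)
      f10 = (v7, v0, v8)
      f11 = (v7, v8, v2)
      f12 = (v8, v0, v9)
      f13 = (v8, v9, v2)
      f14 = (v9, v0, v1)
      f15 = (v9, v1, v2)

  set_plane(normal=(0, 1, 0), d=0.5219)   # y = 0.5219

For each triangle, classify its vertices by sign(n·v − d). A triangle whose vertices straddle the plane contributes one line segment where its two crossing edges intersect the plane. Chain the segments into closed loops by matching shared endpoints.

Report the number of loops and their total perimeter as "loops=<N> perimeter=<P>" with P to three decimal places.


loops=1 perimeter=3.830

Straddling triangles (8 of 16):
  (v1,v0,v3) [--+] → (0.5219, 0.5219, 0)–(0.753829, 0.5219, 0)  len=0.2319
  (v1,v3,v2) [-+-] → (0.753829, 0.5219, 0)–(0.5219, 0.5219, 0.439948)  len=0.4973
  (v3,v0,v4) [+-+] → (0.5219, 0.5219, 0)–(0, 0.5219, 0)  len=0.5219
  (v3,v4,v2) [++-] → (0, 0.5219, 0.850004)–(0.5219, 0.5219, 0.439948)  len=0.6637
  (v4,v0,v5) [+-+] → (0, 0.5219, 0)–(-0.5219, 0.5219, 0)  len=0.5219
  (v4,v5,v2) [++-] → (-0.5219, 0.5219, 0.439948)–(0, 0.5219, 0.850004)  len=0.6637
  (v5,v0,v6) [+--] → (-0.5219, 0.5219, 0)–(-0.753829, 0.5219, 0)  len=0.2319
  (v5,v6,v2) [+--] → (-0.753829, 0.5219, 0)–(-0.5219, 0.5219, 0.439948)  len=0.4973

Chained into 1 loop(s):
  loop 1: 8 segments, perimeter = 3.8298
Total perimeter = 3.830


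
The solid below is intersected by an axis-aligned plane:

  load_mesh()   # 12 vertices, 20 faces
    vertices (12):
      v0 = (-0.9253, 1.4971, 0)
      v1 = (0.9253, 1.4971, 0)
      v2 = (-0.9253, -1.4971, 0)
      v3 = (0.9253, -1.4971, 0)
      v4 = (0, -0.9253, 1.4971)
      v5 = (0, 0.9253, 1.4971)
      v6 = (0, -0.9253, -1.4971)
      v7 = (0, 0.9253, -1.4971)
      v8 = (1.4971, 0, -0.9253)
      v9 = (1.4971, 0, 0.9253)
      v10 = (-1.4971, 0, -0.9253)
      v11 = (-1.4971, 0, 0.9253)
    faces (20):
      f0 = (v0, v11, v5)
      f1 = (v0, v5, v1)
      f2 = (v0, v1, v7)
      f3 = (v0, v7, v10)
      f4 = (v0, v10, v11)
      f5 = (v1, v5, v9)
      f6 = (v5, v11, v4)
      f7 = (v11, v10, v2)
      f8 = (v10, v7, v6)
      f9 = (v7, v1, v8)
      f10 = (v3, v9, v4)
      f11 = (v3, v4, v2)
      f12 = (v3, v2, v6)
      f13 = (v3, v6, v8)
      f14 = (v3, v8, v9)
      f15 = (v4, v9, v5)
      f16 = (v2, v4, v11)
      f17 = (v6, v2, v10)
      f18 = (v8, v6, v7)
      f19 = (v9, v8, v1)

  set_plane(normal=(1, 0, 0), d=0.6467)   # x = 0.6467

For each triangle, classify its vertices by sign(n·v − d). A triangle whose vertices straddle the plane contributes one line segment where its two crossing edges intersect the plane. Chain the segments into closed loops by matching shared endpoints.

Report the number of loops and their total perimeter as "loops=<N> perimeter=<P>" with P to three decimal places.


Straddling triangles (10 of 20):
  (v0,v5,v1) [--+] → (0.6467, 1.32494, 0.450764)–(0.6467, 1.4971, 0)  len=0.4825
  (v0,v1,v7) [-+-] → (0.6467, 1.4971, 0)–(0.6467, 1.32494, -0.450764)  len=0.4825
  (v1,v5,v9) [+-+] → (0.6467, 1.32494, 0.450764)–(0.6467, 0.5256, 1.2501)  len=1.1304
  (v7,v1,v8) [-++] → (0.6467, 1.32494, -0.450764)–(0.6467, 0.5256, -1.2501)  len=1.1304
  (v3,v9,v4) [++-] → (0.6467, -0.5256, 1.2501)–(0.6467, -1.32494, 0.450764)  len=1.1304
  (v3,v4,v2) [+--] → (0.6467, -1.32494, 0.450764)–(0.6467, -1.4971, 0)  len=0.4825
  (v3,v2,v6) [+--] → (0.6467, -1.4971, 0)–(0.6467, -1.32494, -0.450764)  len=0.4825
  (v3,v6,v8) [+-+] → (0.6467, -1.32494, -0.450764)–(0.6467, -0.5256, -1.2501)  len=1.1304
  (v4,v9,v5) [-+-] → (0.6467, -0.5256, 1.2501)–(0.6467, 0.5256, 1.2501)  len=1.0512
  (v8,v6,v7) [+--] → (0.6467, -0.5256, -1.2501)–(0.6467, 0.5256, -1.2501)  len=1.0512

Chained into 1 loop(s):
  loop 1: 10 segments, perimeter = 8.5542
Total perimeter = 8.554

loops=1 perimeter=8.554


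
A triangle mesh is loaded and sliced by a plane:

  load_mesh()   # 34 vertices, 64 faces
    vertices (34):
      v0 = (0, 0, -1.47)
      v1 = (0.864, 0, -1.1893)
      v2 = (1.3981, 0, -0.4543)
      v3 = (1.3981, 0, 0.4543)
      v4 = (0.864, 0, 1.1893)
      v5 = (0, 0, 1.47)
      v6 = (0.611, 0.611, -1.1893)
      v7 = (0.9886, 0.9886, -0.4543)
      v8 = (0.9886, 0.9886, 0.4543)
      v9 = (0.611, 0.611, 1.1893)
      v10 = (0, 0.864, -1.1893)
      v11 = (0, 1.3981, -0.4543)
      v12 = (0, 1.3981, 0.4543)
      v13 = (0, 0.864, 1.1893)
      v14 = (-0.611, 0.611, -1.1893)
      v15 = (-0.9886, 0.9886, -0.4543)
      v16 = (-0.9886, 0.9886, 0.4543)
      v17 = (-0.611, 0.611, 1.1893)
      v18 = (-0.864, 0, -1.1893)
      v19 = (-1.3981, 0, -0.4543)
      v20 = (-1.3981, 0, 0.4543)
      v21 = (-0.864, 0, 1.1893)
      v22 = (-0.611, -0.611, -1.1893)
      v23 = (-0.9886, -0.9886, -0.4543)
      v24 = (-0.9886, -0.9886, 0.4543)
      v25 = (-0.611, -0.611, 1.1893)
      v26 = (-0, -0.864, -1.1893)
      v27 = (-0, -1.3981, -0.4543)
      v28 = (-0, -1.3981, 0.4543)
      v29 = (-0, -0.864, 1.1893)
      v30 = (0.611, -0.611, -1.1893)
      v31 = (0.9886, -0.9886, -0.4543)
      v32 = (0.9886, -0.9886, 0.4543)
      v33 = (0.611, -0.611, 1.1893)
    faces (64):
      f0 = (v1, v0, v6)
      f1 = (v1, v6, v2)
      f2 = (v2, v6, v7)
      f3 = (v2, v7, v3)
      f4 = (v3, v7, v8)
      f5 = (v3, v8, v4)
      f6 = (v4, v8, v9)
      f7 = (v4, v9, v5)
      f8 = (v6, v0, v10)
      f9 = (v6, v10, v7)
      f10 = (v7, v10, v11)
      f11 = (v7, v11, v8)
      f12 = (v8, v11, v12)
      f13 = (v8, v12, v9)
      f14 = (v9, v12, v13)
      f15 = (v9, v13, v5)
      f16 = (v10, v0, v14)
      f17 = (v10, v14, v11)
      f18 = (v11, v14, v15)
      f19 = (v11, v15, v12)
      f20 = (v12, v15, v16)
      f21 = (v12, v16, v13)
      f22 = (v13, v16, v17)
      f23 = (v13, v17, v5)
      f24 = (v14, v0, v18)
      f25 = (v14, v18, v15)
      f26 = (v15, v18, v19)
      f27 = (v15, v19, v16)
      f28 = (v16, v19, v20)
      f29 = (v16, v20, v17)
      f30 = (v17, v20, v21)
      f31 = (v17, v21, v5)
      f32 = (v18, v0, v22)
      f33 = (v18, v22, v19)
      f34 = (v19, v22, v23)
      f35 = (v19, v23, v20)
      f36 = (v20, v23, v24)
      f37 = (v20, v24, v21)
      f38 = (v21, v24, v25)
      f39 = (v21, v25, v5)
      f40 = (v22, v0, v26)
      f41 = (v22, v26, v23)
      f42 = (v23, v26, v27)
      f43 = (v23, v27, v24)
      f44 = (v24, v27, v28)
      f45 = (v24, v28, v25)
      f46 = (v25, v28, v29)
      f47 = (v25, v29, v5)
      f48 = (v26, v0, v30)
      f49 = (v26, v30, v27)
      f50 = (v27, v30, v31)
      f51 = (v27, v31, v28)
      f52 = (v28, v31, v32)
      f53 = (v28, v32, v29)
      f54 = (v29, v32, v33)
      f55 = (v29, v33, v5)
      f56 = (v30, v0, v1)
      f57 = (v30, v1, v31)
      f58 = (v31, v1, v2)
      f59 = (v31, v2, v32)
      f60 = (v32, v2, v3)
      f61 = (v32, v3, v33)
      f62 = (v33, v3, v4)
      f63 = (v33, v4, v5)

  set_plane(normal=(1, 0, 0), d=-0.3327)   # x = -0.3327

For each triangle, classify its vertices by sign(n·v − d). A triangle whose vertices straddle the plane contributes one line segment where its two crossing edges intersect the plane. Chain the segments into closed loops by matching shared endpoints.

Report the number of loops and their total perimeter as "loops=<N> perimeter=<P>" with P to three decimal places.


loops=1 perimeter=8.449

Straddling triangles (20 of 64):
  (v10,v0,v14) [++-] → (-0.3327, 0.3327, -1.31715)–(-0.3327, 0.726237, -1.1893)  len=0.4138
  (v10,v14,v11) [+-+] → (-0.3327, 0.726237, -1.1893)–(-0.3327, 0.969511, -0.85452)  len=0.4138
  (v11,v14,v15) [+--] → (-0.3327, 0.969511, -0.85452)–(-0.3327, 1.26029, -0.4543)  len=0.4947
  (v11,v15,v12) [+-+] → (-0.3327, 1.26029, -0.4543)–(-0.3327, 1.26029, 0.148523)  len=0.6028
  (v12,v15,v16) [+--] → (-0.3327, 1.26029, 0.148523)–(-0.3327, 1.26029, 0.4543)  len=0.3058
  (v12,v16,v13) [+-+] → (-0.3327, 1.26029, 0.4543)–(-0.3327, 0.905932, 0.941946)  len=0.6028
  (v13,v16,v17) [+--] → (-0.3327, 0.905932, 0.941946)–(-0.3327, 0.726237, 1.1893)  len=0.3057
  (v13,v17,v5) [+-+] → (-0.3327, 0.726237, 1.1893)–(-0.3327, 0.3327, 1.31715)  len=0.4138
  (v14,v0,v18) [-+-] → (-0.3327, 0.3327, -1.31715)–(-0.3327, 0, -1.36191)  len=0.3357
  (v17,v21,v5) [--+] → (-0.3327, 0, 1.36191)–(-0.3327, 0.3327, 1.31715)  len=0.3357
  (v18,v0,v22) [-+-] → (-0.3327, 0, -1.36191)–(-0.3327, -0.3327, -1.31715)  len=0.3357
  (v21,v25,v5) [--+] → (-0.3327, -0.3327, 1.31715)–(-0.3327, 0, 1.36191)  len=0.3357
  (v22,v0,v26) [-++] → (-0.3327, -0.3327, -1.31715)–(-0.3327, -0.726237, -1.1893)  len=0.4138
  (v22,v26,v23) [-+-] → (-0.3327, -0.726237, -1.1893)–(-0.3327, -0.905932, -0.941946)  len=0.3057
  (v23,v26,v27) [-++] → (-0.3327, -0.905932, -0.941946)–(-0.3327, -1.26029, -0.4543)  len=0.6028
  (v23,v27,v24) [-+-] → (-0.3327, -1.26029, -0.4543)–(-0.3327, -1.26029, -0.148523)  len=0.3058
  (v24,v27,v28) [-++] → (-0.3327, -1.26029, -0.148523)–(-0.3327, -1.26029, 0.4543)  len=0.6028
  (v24,v28,v25) [-+-] → (-0.3327, -1.26029, 0.4543)–(-0.3327, -0.969511, 0.85452)  len=0.4947
  (v25,v28,v29) [-++] → (-0.3327, -0.969511, 0.85452)–(-0.3327, -0.726237, 1.1893)  len=0.4138
  (v25,v29,v5) [-++] → (-0.3327, -0.726237, 1.1893)–(-0.3327, -0.3327, 1.31715)  len=0.4138

Chained into 1 loop(s):
  loop 1: 20 segments, perimeter = 8.4493
Total perimeter = 8.449


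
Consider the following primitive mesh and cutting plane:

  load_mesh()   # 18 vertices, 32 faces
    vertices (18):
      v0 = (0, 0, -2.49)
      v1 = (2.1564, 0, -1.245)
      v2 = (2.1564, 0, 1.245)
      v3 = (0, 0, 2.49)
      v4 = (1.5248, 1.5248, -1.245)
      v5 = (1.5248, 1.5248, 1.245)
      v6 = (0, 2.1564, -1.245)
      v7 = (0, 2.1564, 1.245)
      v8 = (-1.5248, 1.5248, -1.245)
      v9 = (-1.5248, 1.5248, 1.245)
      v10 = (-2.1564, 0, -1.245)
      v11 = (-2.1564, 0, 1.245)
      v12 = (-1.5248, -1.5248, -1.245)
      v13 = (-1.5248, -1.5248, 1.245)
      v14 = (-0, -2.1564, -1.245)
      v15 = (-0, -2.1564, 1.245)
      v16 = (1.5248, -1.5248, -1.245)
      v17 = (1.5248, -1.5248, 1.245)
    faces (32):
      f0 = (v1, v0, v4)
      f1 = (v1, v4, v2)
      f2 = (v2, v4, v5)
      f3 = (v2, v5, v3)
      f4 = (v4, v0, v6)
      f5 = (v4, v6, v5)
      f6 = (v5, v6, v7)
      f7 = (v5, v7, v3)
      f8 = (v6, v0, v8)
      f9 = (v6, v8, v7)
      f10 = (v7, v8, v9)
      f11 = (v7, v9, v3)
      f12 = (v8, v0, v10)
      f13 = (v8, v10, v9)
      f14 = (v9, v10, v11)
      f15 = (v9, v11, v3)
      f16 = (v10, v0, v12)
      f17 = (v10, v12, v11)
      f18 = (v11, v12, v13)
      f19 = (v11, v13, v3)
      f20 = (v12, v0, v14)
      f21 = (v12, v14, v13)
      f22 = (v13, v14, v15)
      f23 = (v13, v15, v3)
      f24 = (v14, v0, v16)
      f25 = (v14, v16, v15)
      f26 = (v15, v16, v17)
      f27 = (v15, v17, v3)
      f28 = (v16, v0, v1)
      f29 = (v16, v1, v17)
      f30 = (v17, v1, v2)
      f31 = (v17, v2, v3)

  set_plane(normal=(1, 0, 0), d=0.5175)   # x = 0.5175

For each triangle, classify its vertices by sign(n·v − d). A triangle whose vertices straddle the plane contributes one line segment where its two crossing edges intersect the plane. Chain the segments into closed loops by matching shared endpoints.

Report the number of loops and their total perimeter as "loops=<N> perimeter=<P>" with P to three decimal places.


loops=1 perimeter=13.688

Straddling triangles (12 of 32):
  (v1,v0,v4) [+-+] → (0.5175, 0, -2.19122)–(0.5175, 0.5175, -2.06746)  len=0.5321
  (v2,v5,v3) [++-] → (0.5175, 0.5175, 2.06746)–(0.5175, 0, 2.19122)  len=0.5321
  (v4,v0,v6) [+--] → (0.5175, 0.5175, -2.06746)–(0.5175, 1.94204, -1.245)  len=1.6449
  (v4,v6,v5) [+-+] → (0.5175, 1.94204, -1.245)–(0.5175, 1.94204, -0.399922)  len=0.8451
  (v5,v6,v7) [+--] → (0.5175, 1.94204, -0.399922)–(0.5175, 1.94204, 1.245)  len=1.6449
  (v5,v7,v3) [+--] → (0.5175, 1.94204, 1.245)–(0.5175, 0.5175, 2.06746)  len=1.6449
  (v14,v0,v16) [--+] → (0.5175, -0.5175, -2.06746)–(0.5175, -1.94204, -1.245)  len=1.6449
  (v14,v16,v15) [-+-] → (0.5175, -1.94204, -1.245)–(0.5175, -1.94204, 0.399922)  len=1.6449
  (v15,v16,v17) [-++] → (0.5175, -1.94204, 0.399922)–(0.5175, -1.94204, 1.245)  len=0.8451
  (v15,v17,v3) [-+-] → (0.5175, -1.94204, 1.245)–(0.5175, -0.5175, 2.06746)  len=1.6449
  (v16,v0,v1) [+-+] → (0.5175, -0.5175, -2.06746)–(0.5175, 0, -2.19122)  len=0.5321
  (v17,v2,v3) [++-] → (0.5175, 0, 2.19122)–(0.5175, -0.5175, 2.06746)  len=0.5321

Chained into 1 loop(s):
  loop 1: 12 segments, perimeter = 13.6881
Total perimeter = 13.688


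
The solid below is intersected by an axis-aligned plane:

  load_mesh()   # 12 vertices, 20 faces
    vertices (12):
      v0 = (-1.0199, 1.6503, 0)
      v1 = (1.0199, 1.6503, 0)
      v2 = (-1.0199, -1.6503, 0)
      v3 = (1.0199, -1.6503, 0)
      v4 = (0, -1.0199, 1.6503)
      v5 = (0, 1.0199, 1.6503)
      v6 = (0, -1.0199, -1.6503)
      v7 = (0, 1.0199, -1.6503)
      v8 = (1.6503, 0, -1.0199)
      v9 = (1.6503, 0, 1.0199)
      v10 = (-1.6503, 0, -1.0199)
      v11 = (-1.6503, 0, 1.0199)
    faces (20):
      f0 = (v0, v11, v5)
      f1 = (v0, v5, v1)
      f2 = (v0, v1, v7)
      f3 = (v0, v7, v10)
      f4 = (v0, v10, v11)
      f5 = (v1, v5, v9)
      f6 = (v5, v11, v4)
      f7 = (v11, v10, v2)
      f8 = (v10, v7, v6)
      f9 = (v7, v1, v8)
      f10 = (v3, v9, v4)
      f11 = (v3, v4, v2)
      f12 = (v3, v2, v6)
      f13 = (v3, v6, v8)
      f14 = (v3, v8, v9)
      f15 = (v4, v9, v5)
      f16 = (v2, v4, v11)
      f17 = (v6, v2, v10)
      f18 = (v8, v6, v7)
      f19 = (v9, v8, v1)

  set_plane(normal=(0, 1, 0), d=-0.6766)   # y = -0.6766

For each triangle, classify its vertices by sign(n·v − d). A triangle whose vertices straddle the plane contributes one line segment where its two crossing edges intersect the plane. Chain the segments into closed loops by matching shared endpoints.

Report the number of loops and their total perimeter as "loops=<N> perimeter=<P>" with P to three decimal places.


Straddling triangles (10 of 20):
  (v5,v11,v4) [++-] → (-0.555494, -0.6766, 1.43811)–(0, -0.6766, 1.6503)  len=0.5946
  (v11,v10,v2) [++-] → (-1.39184, -0.6766, -0.601755)–(-1.39184, -0.6766, 0.601755)  len=1.2035
  (v10,v7,v6) [++-] → (0, -0.6766, -1.6503)–(-0.555494, -0.6766, -1.43811)  len=0.5946
  (v3,v9,v4) [-+-] → (1.39184, -0.6766, 0.601755)–(0.555494, -0.6766, 1.43811)  len=1.1828
  (v3,v6,v8) [--+] → (0.555494, -0.6766, -1.43811)–(1.39184, -0.6766, -0.601755)  len=1.1828
  (v3,v8,v9) [-++] → (1.39184, -0.6766, -0.601755)–(1.39184, -0.6766, 0.601755)  len=1.2035
  (v4,v9,v5) [-++] → (0.555494, -0.6766, 1.43811)–(0, -0.6766, 1.6503)  len=0.5946
  (v2,v4,v11) [--+] → (-0.555494, -0.6766, 1.43811)–(-1.39184, -0.6766, 0.601755)  len=1.1828
  (v6,v2,v10) [--+] → (-1.39184, -0.6766, -0.601755)–(-0.555494, -0.6766, -1.43811)  len=1.1828
  (v8,v6,v7) [+-+] → (0.555494, -0.6766, -1.43811)–(0, -0.6766, -1.6503)  len=0.5946

Chained into 1 loop(s):
  loop 1: 10 segments, perimeter = 9.5167
Total perimeter = 9.517

loops=1 perimeter=9.517


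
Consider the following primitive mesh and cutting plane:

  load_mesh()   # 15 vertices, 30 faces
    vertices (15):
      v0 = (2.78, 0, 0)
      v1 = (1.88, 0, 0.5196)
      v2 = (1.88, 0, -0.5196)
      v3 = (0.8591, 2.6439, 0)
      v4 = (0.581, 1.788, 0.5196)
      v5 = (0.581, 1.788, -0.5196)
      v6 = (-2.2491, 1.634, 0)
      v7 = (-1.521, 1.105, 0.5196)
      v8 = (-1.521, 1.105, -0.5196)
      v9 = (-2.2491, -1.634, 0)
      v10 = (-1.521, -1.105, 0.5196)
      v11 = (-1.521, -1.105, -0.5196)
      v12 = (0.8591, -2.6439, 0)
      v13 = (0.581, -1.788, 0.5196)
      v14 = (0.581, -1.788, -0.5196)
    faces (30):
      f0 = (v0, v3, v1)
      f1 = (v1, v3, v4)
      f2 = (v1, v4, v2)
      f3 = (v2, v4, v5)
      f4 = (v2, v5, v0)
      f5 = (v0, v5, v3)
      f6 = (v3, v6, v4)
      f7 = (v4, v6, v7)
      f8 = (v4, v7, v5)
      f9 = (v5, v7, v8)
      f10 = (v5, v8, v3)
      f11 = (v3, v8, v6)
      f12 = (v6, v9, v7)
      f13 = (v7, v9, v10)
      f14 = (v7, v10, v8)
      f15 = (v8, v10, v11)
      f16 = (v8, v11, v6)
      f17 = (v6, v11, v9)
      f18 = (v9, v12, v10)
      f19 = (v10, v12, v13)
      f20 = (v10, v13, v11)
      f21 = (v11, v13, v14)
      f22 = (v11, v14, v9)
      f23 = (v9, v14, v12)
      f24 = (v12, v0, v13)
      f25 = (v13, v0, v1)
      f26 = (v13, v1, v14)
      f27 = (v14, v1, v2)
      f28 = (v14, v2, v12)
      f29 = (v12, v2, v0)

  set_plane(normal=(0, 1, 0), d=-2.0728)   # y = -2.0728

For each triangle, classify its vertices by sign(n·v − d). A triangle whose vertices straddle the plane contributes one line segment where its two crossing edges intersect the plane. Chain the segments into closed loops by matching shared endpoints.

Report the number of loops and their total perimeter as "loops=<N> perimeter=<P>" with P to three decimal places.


Straddling triangles (6 of 30):
  (v9,v12,v10) [+-+] → (-0.898592, -2.0728, 0)–(-0.0241771, -2.0728, 0.192828)  len=0.8954
  (v10,v12,v13) [+-+] → (-0.0241771, -2.0728, 0.192828)–(0.673538, -2.0728, 0.346704)  len=0.7145
  (v9,v14,v12) [++-] → (0.673538, -2.0728, -0.346704)–(-0.898592, -2.0728, 0)  len=1.6099
  (v12,v0,v13) [-++] → (1.27403, -2.0728, 0)–(0.673538, -2.0728, 0.346704)  len=0.6934
  (v14,v2,v12) [++-] → (1.07962, -2.0728, -0.112237)–(0.673538, -2.0728, -0.346704)  len=0.4689
  (v12,v2,v0) [-++] → (1.07962, -2.0728, -0.112237)–(1.27403, -2.0728, 0)  len=0.2245

Chained into 1 loop(s):
  loop 1: 6 segments, perimeter = 4.6066
Total perimeter = 4.607

loops=1 perimeter=4.607


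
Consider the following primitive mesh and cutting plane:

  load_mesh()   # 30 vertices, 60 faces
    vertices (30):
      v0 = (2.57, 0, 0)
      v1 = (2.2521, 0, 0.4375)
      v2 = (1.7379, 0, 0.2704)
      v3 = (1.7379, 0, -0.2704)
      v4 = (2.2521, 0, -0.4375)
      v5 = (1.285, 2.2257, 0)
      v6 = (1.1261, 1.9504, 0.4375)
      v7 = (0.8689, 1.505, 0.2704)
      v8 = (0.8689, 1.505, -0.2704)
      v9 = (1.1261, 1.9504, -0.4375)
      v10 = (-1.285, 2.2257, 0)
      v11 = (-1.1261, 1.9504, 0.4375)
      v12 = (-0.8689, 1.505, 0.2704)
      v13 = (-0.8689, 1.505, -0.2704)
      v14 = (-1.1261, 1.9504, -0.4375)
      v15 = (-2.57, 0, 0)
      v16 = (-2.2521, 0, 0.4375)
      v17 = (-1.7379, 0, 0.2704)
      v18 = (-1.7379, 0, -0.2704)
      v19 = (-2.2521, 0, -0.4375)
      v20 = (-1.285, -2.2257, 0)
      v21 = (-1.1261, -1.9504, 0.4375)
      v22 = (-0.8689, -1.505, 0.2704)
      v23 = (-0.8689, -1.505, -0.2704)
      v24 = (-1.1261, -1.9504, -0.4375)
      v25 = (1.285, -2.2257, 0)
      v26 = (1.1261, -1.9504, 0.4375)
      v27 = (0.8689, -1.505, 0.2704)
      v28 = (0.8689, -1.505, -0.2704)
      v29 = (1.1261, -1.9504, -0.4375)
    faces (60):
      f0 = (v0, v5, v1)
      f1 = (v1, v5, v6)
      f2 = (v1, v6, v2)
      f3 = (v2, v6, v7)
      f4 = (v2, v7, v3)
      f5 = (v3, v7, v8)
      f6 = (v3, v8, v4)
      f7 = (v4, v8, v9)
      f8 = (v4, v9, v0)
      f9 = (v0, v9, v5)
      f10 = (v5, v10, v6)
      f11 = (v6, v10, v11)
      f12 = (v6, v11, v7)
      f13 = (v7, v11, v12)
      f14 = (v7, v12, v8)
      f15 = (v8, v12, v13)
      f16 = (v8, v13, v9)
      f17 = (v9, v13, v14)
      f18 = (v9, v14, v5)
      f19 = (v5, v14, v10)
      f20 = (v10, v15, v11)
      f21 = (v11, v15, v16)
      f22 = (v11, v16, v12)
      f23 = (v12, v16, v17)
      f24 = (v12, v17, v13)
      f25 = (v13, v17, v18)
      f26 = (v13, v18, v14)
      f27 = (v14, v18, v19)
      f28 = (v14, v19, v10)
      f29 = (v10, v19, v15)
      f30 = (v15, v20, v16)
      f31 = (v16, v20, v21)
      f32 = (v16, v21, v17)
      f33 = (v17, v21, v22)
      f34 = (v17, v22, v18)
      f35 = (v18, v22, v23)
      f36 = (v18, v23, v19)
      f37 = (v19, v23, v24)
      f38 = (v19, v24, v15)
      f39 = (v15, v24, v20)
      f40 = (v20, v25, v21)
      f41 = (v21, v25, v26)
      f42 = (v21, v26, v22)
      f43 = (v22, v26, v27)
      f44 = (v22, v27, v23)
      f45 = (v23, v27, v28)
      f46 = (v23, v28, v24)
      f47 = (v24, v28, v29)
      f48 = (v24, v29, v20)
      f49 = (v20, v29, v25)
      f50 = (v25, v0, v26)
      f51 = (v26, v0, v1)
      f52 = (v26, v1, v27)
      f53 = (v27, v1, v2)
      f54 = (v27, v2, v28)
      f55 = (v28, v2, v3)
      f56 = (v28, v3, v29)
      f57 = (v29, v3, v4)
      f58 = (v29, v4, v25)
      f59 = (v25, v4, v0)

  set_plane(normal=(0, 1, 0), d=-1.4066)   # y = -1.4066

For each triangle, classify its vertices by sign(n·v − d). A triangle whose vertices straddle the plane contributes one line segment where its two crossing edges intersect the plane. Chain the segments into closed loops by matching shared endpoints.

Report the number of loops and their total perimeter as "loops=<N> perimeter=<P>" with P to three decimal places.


loops=2 perimeter=5.408

Straddling triangles (20 of 60):
  (v15,v20,v16) [+-+] → (-1.7579, -1.4066, 0)–(-1.64091, -1.4066, 0.161008)  len=0.1990
  (v16,v20,v21) [+--] → (-1.64091, -1.4066, 0.161008)–(-1.44005, -1.4066, 0.4375)  len=0.3418
  (v16,v21,v17) [+-+] → (-1.44005, -1.4066, 0.4375)–(-1.29668, -1.4066, 0.39091)  len=0.1507
  (v17,v21,v22) [+--] → (-1.29668, -1.4066, 0.39091)–(-0.925717, -1.4066, 0.2704)  len=0.3900
  (v17,v22,v18) [+-+] → (-0.925717, -1.4066, 0.2704)–(-0.925717, -1.4066, 0.235041)  len=0.0354
  (v18,v22,v23) [+--] → (-0.925717, -1.4066, 0.235041)–(-0.925717, -1.4066, -0.2704)  len=0.5054
  (v18,v23,v19) [+-+] → (-0.925717, -1.4066, -0.2704)–(-0.959336, -1.4066, -0.281325)  len=0.0354
  (v19,v23,v24) [+--] → (-0.959336, -1.4066, -0.281325)–(-1.44005, -1.4066, -0.4375)  len=0.5054
  (v19,v24,v15) [+-+] → (-1.44005, -1.4066, -0.4375)–(-1.52868, -1.4066, -0.315519)  len=0.1508
  (v15,v24,v20) [+--] → (-1.52868, -1.4066, -0.315519)–(-1.7579, -1.4066, 0)  len=0.3900
  (v25,v0,v26) [-+-] → (1.7579, -1.4066, 0)–(1.52868, -1.4066, 0.315519)  len=0.3900
  (v26,v0,v1) [-++] → (1.52868, -1.4066, 0.315519)–(1.44005, -1.4066, 0.4375)  len=0.1508
  (v26,v1,v27) [-+-] → (1.44005, -1.4066, 0.4375)–(0.959336, -1.4066, 0.281325)  len=0.5054
  (v27,v1,v2) [-++] → (0.959336, -1.4066, 0.281325)–(0.925717, -1.4066, 0.2704)  len=0.0354
  (v27,v2,v28) [-+-] → (0.925717, -1.4066, 0.2704)–(0.925717, -1.4066, -0.235041)  len=0.5054
  (v28,v2,v3) [-++] → (0.925717, -1.4066, -0.235041)–(0.925717, -1.4066, -0.2704)  len=0.0354
  (v28,v3,v29) [-+-] → (0.925717, -1.4066, -0.2704)–(1.29668, -1.4066, -0.39091)  len=0.3900
  (v29,v3,v4) [-++] → (1.29668, -1.4066, -0.39091)–(1.44005, -1.4066, -0.4375)  len=0.1507
  (v29,v4,v25) [-+-] → (1.44005, -1.4066, -0.4375)–(1.64091, -1.4066, -0.161008)  len=0.3418
  (v25,v4,v0) [-++] → (1.64091, -1.4066, -0.161008)–(1.7579, -1.4066, 0)  len=0.1990

Chained into 2 loop(s):
  loop 1: 10 segments, perimeter = 2.7039
  loop 2: 10 segments, perimeter = 2.7039
Total perimeter = 5.408


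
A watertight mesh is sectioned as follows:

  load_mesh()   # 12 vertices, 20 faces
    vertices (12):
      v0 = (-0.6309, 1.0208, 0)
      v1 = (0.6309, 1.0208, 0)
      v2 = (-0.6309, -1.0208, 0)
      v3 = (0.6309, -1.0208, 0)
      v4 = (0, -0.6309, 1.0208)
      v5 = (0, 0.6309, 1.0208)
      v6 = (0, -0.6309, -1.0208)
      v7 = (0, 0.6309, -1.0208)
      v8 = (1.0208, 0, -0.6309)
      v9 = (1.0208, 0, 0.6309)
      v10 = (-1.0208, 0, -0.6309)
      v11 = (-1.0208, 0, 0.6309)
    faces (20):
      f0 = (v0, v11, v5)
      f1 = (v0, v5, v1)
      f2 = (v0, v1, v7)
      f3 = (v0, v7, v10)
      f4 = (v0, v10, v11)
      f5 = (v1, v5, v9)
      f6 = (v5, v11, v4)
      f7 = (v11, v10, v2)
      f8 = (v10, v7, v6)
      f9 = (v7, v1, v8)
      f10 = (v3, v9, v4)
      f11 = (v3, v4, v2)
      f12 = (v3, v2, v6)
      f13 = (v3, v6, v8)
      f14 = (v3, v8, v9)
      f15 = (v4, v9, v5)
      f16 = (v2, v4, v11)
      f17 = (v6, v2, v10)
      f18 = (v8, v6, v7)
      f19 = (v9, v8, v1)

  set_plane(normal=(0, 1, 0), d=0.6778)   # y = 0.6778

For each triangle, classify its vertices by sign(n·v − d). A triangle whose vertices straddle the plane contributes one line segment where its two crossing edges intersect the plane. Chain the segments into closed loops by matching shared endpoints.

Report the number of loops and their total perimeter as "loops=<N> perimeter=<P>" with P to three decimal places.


Straddling triangles (8 of 20):
  (v0,v11,v5) [+--] → (-0.761911, 0.6778, 0.211989)–(-0.0758892, 0.6778, 0.898011)  len=0.9702
  (v0,v5,v1) [+-+] → (-0.0758892, 0.6778, 0.898011)–(0.0758892, 0.6778, 0.898011)  len=0.1518
  (v0,v1,v7) [++-] → (0.0758892, 0.6778, -0.898011)–(-0.0758892, 0.6778, -0.898011)  len=0.1518
  (v0,v7,v10) [+--] → (-0.0758892, 0.6778, -0.898011)–(-0.761911, 0.6778, -0.211989)  len=0.9702
  (v0,v10,v11) [+--] → (-0.761911, 0.6778, -0.211989)–(-0.761911, 0.6778, 0.211989)  len=0.4240
  (v1,v5,v9) [+--] → (0.0758892, 0.6778, 0.898011)–(0.761911, 0.6778, 0.211989)  len=0.9702
  (v7,v1,v8) [-+-] → (0.0758892, 0.6778, -0.898011)–(0.761911, 0.6778, -0.211989)  len=0.9702
  (v9,v8,v1) [--+] → (0.761911, 0.6778, -0.211989)–(0.761911, 0.6778, 0.211989)  len=0.4240

Chained into 1 loop(s):
  loop 1: 8 segments, perimeter = 5.0322
Total perimeter = 5.032

loops=1 perimeter=5.032


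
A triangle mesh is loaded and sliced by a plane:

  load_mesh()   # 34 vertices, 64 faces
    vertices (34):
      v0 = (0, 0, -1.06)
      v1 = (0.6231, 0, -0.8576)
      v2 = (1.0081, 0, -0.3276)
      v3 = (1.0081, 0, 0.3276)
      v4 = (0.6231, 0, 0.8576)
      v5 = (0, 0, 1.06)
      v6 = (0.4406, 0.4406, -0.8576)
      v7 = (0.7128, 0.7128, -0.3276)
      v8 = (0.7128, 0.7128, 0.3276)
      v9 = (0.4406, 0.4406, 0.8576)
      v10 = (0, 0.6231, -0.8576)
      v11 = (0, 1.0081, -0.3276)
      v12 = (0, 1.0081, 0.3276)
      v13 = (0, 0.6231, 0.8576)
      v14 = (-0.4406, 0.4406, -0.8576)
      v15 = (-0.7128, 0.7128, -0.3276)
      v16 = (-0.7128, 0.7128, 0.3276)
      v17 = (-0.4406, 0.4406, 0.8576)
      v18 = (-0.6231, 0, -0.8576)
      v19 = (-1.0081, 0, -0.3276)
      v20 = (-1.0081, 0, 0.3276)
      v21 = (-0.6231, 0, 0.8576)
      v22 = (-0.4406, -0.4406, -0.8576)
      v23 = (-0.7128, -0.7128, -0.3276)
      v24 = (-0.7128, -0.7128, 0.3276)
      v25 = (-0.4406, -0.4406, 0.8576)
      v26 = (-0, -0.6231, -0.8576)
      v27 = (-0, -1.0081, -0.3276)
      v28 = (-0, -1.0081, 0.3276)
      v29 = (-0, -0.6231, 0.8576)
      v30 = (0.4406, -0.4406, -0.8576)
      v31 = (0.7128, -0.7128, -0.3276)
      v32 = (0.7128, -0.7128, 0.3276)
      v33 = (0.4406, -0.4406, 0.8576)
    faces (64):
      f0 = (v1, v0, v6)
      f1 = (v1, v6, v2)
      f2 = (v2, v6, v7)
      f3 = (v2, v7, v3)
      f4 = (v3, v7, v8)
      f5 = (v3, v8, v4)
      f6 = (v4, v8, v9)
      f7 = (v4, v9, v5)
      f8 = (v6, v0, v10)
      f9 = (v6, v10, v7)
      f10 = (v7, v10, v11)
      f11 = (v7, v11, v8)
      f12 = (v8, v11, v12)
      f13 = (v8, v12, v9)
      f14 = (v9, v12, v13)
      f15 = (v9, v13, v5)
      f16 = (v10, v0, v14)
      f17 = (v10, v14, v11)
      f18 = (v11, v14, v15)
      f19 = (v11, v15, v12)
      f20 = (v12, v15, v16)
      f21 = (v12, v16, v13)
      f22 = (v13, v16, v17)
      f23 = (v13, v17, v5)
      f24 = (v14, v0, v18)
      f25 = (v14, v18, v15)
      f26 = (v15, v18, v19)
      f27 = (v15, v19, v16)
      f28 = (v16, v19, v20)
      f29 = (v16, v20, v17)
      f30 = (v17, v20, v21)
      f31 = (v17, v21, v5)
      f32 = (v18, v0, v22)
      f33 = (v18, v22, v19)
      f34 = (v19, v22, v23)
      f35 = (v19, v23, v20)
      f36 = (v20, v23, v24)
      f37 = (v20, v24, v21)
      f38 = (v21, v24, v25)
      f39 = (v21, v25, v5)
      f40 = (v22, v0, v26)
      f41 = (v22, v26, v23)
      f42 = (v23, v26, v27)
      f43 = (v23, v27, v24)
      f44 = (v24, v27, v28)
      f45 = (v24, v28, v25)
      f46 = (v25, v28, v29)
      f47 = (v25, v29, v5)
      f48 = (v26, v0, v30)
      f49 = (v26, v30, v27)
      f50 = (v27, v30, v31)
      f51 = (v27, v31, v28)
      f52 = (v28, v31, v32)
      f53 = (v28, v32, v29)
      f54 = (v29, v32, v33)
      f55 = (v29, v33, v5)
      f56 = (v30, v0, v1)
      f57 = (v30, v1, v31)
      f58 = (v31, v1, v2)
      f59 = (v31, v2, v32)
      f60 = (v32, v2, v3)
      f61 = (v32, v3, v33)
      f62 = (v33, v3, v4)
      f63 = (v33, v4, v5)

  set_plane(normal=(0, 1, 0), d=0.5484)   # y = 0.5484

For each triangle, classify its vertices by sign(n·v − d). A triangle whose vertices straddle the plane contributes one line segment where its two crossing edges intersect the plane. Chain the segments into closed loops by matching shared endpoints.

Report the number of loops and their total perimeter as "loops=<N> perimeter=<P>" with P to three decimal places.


loops=1 perimeter=5.316

Straddling triangles (20 of 64):
  (v2,v6,v7) [--+] → (0.5484, 0.5484, -0.647703)–(0.780908, 0.5484, -0.3276)  len=0.3956
  (v2,v7,v3) [-+-] → (0.780908, 0.5484, -0.3276)–(0.780908, 0.5484, -0.176485)  len=0.1511
  (v3,v7,v8) [-++] → (0.780908, 0.5484, -0.176485)–(0.780908, 0.5484, 0.3276)  len=0.5041
  (v3,v8,v4) [-+-] → (0.780908, 0.5484, 0.3276)–(0.692112, 0.5484, 0.449839)  len=0.1511
  (v4,v8,v9) [-+-] → (0.692112, 0.5484, 0.449839)–(0.5484, 0.5484, 0.647703)  len=0.2445
  (v6,v0,v10) [--+] → (0, 0.5484, -0.881865)–(0.180344, 0.5484, -0.8576)  len=0.1820
  (v6,v10,v7) [-++] → (0.180344, 0.5484, -0.8576)–(0.5484, 0.5484, -0.647703)  len=0.4237
  (v8,v12,v9) [++-] → (0.356905, 0.5484, 0.756923)–(0.5484, 0.5484, 0.647703)  len=0.2205
  (v9,v12,v13) [-++] → (0.356905, 0.5484, 0.756923)–(0.180344, 0.5484, 0.8576)  len=0.2032
  (v9,v13,v5) [-+-] → (0.180344, 0.5484, 0.8576)–(0, 0.5484, 0.881865)  len=0.1820
  (v10,v0,v14) [+--] → (0, 0.5484, -0.881865)–(-0.180344, 0.5484, -0.8576)  len=0.1820
  (v10,v14,v11) [+-+] → (-0.180344, 0.5484, -0.8576)–(-0.356905, 0.5484, -0.756923)  len=0.2032
  (v11,v14,v15) [+-+] → (-0.356905, 0.5484, -0.756923)–(-0.5484, 0.5484, -0.647703)  len=0.2205
  (v13,v16,v17) [++-] → (-0.5484, 0.5484, 0.647703)–(-0.180344, 0.5484, 0.8576)  len=0.4237
  (v13,v17,v5) [+--] → (-0.180344, 0.5484, 0.8576)–(0, 0.5484, 0.881865)  len=0.1820
  (v14,v18,v15) [--+] → (-0.692112, 0.5484, -0.449839)–(-0.5484, 0.5484, -0.647703)  len=0.2445
  (v15,v18,v19) [+--] → (-0.692112, 0.5484, -0.449839)–(-0.780908, 0.5484, -0.3276)  len=0.1511
  (v15,v19,v16) [+-+] → (-0.780908, 0.5484, -0.3276)–(-0.780908, 0.5484, 0.176485)  len=0.5041
  (v16,v19,v20) [+--] → (-0.780908, 0.5484, 0.176485)–(-0.780908, 0.5484, 0.3276)  len=0.1511
  (v16,v20,v17) [+--] → (-0.780908, 0.5484, 0.3276)–(-0.5484, 0.5484, 0.647703)  len=0.3956

Chained into 1 loop(s):
  loop 1: 20 segments, perimeter = 5.3156
Total perimeter = 5.316


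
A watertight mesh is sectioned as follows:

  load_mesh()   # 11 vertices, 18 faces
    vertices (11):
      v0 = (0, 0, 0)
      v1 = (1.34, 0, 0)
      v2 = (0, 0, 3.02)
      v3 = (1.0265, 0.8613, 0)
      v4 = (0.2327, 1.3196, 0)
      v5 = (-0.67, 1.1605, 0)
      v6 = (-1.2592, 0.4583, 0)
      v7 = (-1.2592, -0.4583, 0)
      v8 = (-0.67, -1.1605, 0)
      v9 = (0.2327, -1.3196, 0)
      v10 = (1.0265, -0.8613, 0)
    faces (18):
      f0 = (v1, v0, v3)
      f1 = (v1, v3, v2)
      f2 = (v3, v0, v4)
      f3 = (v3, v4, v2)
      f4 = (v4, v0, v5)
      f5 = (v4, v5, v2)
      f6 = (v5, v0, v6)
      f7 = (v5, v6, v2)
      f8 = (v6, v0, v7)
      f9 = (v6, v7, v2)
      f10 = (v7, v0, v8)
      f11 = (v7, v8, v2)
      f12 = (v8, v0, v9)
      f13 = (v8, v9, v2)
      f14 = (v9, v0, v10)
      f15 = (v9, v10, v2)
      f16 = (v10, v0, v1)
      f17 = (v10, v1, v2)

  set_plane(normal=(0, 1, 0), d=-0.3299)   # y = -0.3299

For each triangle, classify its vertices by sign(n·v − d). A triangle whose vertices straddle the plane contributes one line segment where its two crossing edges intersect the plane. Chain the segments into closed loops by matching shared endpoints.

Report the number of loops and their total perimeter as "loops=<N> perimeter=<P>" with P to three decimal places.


loops=1 perimeter=7.724

Straddling triangles (10 of 18):
  (v6,v0,v7) [++-] → (-0.906415, -0.3299, 0)–(-1.2592, -0.3299, 0)  len=0.3528
  (v6,v7,v2) [+-+] → (-1.2592, -0.3299, 0)–(-0.906415, -0.3299, 0.846101)  len=0.9167
  (v7,v0,v8) [-+-] → (-0.906415, -0.3299, 0)–(-0.190464, -0.3299, 0)  len=0.7160
  (v7,v8,v2) [--+] → (-0.190464, -0.3299, 2.16149)–(-0.906415, -0.3299, 0.846101)  len=1.4976
  (v8,v0,v9) [-+-] → (-0.190464, -0.3299, 0)–(0.058175, -0.3299, 0)  len=0.2486
  (v8,v9,v2) [--+] → (0.058175, -0.3299, 2.265)–(-0.190464, -0.3299, 2.16149)  len=0.2693
  (v9,v0,v10) [-+-] → (0.058175, -0.3299, 0)–(0.393176, -0.3299, 0)  len=0.3350
  (v9,v10,v2) [--+] → (0.393176, -0.3299, 1.86326)–(0.058175, -0.3299, 2.265)  len=0.5231
  (v10,v0,v1) [-++] → (0.393176, -0.3299, 0)–(1.21992, -0.3299, 0)  len=0.8267
  (v10,v1,v2) [-++] → (1.21992, -0.3299, 0)–(0.393176, -0.3299, 1.86326)  len=2.0384

Chained into 1 loop(s):
  loop 1: 10 segments, perimeter = 7.7243
Total perimeter = 7.724


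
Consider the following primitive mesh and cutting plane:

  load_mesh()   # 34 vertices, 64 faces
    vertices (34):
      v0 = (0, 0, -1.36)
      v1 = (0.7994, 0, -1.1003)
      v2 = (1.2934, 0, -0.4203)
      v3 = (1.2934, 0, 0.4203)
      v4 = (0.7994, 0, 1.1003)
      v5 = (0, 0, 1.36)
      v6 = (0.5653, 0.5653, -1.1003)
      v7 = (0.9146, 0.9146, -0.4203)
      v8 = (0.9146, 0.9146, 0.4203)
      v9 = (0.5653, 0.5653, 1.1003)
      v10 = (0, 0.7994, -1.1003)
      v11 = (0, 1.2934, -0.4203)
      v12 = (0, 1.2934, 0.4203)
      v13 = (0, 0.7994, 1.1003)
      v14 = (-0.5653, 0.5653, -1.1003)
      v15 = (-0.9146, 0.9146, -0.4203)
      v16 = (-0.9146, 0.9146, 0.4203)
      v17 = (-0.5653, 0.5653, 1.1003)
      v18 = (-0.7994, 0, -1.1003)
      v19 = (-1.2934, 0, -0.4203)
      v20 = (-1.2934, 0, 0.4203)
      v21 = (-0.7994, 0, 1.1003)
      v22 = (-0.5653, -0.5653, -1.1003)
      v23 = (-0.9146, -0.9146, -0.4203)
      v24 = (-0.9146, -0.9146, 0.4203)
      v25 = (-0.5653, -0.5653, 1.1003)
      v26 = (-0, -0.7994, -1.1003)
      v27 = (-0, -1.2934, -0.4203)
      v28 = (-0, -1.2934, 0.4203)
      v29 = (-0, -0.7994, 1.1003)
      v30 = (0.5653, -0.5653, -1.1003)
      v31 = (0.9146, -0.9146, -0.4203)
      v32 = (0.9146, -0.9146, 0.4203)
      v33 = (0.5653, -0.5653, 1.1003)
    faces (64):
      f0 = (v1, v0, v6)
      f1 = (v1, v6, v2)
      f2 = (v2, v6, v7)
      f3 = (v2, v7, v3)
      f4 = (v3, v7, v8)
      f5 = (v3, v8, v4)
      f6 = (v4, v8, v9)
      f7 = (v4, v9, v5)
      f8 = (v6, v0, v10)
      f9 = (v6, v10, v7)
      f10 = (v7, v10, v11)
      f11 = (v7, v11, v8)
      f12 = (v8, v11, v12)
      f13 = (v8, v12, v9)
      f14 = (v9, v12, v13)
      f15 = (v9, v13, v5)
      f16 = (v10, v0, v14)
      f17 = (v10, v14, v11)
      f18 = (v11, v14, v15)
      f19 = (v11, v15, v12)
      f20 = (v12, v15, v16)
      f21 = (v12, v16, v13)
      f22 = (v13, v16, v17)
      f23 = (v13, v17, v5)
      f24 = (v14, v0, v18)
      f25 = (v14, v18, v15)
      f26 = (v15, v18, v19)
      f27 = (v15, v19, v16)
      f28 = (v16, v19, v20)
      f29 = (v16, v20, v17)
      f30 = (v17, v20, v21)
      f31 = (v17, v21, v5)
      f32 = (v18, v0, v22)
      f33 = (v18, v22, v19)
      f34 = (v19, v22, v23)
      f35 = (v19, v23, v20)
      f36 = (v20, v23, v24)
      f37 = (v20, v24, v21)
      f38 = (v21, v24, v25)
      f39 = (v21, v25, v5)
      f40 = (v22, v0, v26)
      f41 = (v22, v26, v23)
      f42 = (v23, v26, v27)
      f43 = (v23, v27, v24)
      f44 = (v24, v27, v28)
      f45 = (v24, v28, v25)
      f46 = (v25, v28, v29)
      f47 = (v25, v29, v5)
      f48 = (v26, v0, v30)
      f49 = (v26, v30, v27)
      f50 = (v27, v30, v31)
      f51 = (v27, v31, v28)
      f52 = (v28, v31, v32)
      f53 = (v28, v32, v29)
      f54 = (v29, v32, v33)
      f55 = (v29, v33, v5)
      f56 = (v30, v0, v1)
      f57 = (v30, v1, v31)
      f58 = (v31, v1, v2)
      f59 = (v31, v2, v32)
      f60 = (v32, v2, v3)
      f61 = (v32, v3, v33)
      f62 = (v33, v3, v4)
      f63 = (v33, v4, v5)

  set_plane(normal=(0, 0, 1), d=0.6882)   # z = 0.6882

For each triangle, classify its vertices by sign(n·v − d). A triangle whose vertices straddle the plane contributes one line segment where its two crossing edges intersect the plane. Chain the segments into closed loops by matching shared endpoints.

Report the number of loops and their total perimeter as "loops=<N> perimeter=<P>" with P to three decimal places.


loops=1 perimeter=6.728

Straddling triangles (16 of 64):
  (v3,v8,v4) [--+] → (0.869215, 0.554275, 0.6882)–(1.09878, 0, 0.6882)  len=0.5999
  (v4,v8,v9) [+-+] → (0.869215, 0.554274, 0.6882)–(0.776986, 0.776986, 0.6882)  len=0.2411
  (v8,v12,v9) [--+] → (0.222712, 1.00655, 0.6882)–(0.776986, 0.776986, 0.6882)  len=0.5999
  (v9,v12,v13) [+-+] → (0.222712, 1.00655, 0.6882)–(0, 1.09878, 0.6882)  len=0.2411
  (v12,v16,v13) [--+] → (-0.554275, 0.869215, 0.6882)–(0, 1.09878, 0.6882)  len=0.5999
  (v13,v16,v17) [+-+] → (-0.554274, 0.869215, 0.6882)–(-0.776986, 0.776986, 0.6882)  len=0.2411
  (v16,v20,v17) [--+] → (-1.00655, 0.222712, 0.6882)–(-0.776986, 0.776986, 0.6882)  len=0.5999
  (v17,v20,v21) [+-+] → (-1.00655, 0.222712, 0.6882)–(-1.09878, 0, 0.6882)  len=0.2411
  (v20,v24,v21) [--+] → (-0.869215, -0.554275, 0.6882)–(-1.09878, 0, 0.6882)  len=0.5999
  (v21,v24,v25) [+-+] → (-0.869215, -0.554274, 0.6882)–(-0.776986, -0.776986, 0.6882)  len=0.2411
  (v24,v28,v25) [--+] → (-0.222712, -1.00655, 0.6882)–(-0.776986, -0.776986, 0.6882)  len=0.5999
  (v25,v28,v29) [+-+] → (-0.222712, -1.00655, 0.6882)–(0, -1.09878, 0.6882)  len=0.2411
  (v28,v32,v29) [--+] → (0.554275, -0.869215, 0.6882)–(0, -1.09878, 0.6882)  len=0.5999
  (v29,v32,v33) [+-+] → (0.554274, -0.869215, 0.6882)–(0.776986, -0.776986, 0.6882)  len=0.2411
  (v32,v3,v33) [--+] → (1.00655, -0.222712, 0.6882)–(0.776986, -0.776986, 0.6882)  len=0.5999
  (v33,v3,v4) [+-+] → (1.00655, -0.222712, 0.6882)–(1.09878, 0, 0.6882)  len=0.2411

Chained into 1 loop(s):
  loop 1: 16 segments, perimeter = 6.7279
Total perimeter = 6.728


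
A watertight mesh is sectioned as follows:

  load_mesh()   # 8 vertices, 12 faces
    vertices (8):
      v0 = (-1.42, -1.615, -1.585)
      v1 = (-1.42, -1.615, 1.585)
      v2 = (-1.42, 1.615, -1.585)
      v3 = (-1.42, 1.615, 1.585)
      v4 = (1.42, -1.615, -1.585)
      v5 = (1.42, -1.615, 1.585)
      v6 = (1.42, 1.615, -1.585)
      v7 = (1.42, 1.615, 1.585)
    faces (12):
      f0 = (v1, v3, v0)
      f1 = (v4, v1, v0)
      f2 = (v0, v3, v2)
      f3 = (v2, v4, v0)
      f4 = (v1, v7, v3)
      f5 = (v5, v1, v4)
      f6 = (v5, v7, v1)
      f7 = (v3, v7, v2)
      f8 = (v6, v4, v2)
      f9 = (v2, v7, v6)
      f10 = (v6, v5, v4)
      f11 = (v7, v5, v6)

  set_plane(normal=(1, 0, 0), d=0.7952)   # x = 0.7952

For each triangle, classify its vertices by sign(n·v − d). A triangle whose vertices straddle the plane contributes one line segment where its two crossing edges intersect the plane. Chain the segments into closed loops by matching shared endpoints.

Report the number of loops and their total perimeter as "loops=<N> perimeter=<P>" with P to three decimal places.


loops=1 perimeter=12.800

Straddling triangles (8 of 12):
  (v4,v1,v0) [+--] → (0.7952, -1.615, -0.8876)–(0.7952, -1.615, -1.585)  len=0.6974
  (v2,v4,v0) [-+-] → (0.7952, -0.9044, -1.585)–(0.7952, -1.615, -1.585)  len=0.7106
  (v1,v7,v3) [-+-] → (0.7952, 0.9044, 1.585)–(0.7952, 1.615, 1.585)  len=0.7106
  (v5,v1,v4) [+-+] → (0.7952, -1.615, 1.585)–(0.7952, -1.615, -0.8876)  len=2.4726
  (v5,v7,v1) [++-] → (0.7952, 0.9044, 1.585)–(0.7952, -1.615, 1.585)  len=2.5194
  (v3,v7,v2) [-+-] → (0.7952, 1.615, 1.585)–(0.7952, 1.615, 0.8876)  len=0.6974
  (v6,v4,v2) [++-] → (0.7952, -0.9044, -1.585)–(0.7952, 1.615, -1.585)  len=2.5194
  (v2,v7,v6) [-++] → (0.7952, 1.615, 0.8876)–(0.7952, 1.615, -1.585)  len=2.4726

Chained into 1 loop(s):
  loop 1: 8 segments, perimeter = 12.8000
Total perimeter = 12.800
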